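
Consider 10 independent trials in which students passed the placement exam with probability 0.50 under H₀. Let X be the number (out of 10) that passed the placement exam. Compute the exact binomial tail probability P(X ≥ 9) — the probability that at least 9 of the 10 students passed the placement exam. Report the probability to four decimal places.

P = 0.0107

X is binomial with n = 10 and p = 0.50.
P(X ≥ 9) = C(10,9)·0.50^9·0.50^1 + C(10,10)·0.50^10·0.50^0.
= 0.009766 + 0.000977 = 0.0107.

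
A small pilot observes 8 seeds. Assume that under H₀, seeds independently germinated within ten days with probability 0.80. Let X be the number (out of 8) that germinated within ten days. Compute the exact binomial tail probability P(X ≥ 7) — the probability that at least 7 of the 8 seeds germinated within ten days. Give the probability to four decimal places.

X is binomial with n = 8 and p = 0.80.
P(X ≥ 7) = C(8,7)·0.80^7·0.20^1 + C(8,8)·0.80^8·0.20^0.
= 0.335544 + 0.167772 = 0.5033.

P = 0.5033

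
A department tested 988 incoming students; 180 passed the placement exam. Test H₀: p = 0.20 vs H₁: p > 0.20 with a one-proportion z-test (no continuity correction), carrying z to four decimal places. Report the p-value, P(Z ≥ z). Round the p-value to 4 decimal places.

p-value = 0.9192

Sample proportion p̂ = 180/988 = 0.18219.
SE₀ = √(0.20·0.80/988) = 0.012726.
Test statistic (full precision, shown to 4 dp): z = (180/988 − 0.20)/SE₀ ≈ -1.3998.
From the standard normal, P(Z ≥ z) = 0.9192.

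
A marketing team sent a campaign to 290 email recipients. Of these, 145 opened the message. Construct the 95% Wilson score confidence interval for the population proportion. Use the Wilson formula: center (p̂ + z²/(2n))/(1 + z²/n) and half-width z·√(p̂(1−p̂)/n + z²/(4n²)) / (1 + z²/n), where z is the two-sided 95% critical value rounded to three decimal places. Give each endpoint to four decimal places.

(0.4428, 0.5572)

Here p̂ = 145/290 = 0.50000 and z = 1.960 (z² = 3.841600).
1 + z²/n = 1.013247.
Adjusted center: (0.50000 + z²/(2n))/1.013247 = 0.50000.
Radicand: p̂(1−p̂)/n + z²/(4n²) = 0.000862069 + 0.000011420 = 0.000873489.
Half-width = z·√(radicand)/denom = 1.960·0.029555/1.013247 = 0.05717.
So the interval runs from 0.4428 to 0.5572.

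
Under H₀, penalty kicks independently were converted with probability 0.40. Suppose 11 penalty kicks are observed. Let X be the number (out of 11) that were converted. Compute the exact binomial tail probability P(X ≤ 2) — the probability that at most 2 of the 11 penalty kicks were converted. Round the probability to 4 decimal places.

X is binomial with n = 11 and p = 0.40.
P(X ≤ 2) = C(11,0)·0.40^0·0.60^11 + C(11,1)·0.40^1·0.60^10 + C(11,2)·0.40^2·0.60^9.
= 0.003628 + 0.026605 + 0.088684 = 0.1189.

P = 0.1189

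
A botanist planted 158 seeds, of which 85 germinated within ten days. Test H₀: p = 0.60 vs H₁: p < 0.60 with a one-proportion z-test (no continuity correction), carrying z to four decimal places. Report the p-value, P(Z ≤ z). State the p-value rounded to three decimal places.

With x = 85 successes in n = 158, p̂ = 0.53797.
Null standard error: √(0.60·0.40/158) = √0.001518987 = 0.038974.
z = (p̂ − p₀)/SE = (85/158 − 0.60)/0.038974 ≈ -1.5914.
From the standard normal, P(Z ≤ z) = 0.056.

p-value = 0.056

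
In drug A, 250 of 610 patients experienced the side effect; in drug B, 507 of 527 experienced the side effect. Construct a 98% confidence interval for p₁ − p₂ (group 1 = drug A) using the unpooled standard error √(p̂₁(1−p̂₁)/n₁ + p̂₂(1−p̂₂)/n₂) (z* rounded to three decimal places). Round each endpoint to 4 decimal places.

p̂₁ = 0.40984, p̂₂ = 0.96205, so the observed difference is -0.55221.
Unpooled SE = √(p̂₁(1−p̂₁)/n₁ + p̂₂(1−p̂₂)/n₂) = √(0.000396509 + 0.000069280) = 0.021582.
The 98% critical value is z* = 2.326. Margin of error = 0.05020.
CI: -0.55221 ± 0.05020 = (-0.6024, -0.5020).

(-0.6024, -0.5020)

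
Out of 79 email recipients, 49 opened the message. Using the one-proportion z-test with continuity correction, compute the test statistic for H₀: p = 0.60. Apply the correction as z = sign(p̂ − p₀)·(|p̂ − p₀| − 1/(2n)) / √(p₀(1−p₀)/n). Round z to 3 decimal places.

p̂ = 49/79 = 0.62025. p̂ − p₀ = 0.020253.
Continuity correction 1/(2n) = 1/158 = 0.006329.
Corrected numerator: |0.020253| − 0.006329 = 0.013924.
Null standard error: √(0.60·0.40/79) = √0.003037975 = 0.055118.
z = +0.013924/0.055118 = 0.253.

z = 0.253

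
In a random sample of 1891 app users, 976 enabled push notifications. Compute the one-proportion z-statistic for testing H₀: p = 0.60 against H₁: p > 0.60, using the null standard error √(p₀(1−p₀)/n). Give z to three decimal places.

The sample proportion is 976/1891 = 0.51613.
Null standard error: √(0.60·0.40/1891) = √0.000126917 = 0.011266.
Test statistic: z = -0.08387/0.011266 = -7.445.

z = -7.445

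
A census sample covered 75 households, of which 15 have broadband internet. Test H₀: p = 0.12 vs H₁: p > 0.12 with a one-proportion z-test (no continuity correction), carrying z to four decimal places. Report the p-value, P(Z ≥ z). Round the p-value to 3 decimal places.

p-value = 0.017

With x = 15 successes in n = 75, p̂ = 0.20000.
Under H₀, SE = √(p₀(1−p₀)/n) = √(0.12·0.88/75) = √0.001408000 = 0.037523.
Test statistic (full precision, shown to 4 dp): z = (15/75 − 0.12)/SE₀ ≈ 2.1320.
p-value = P(Z ≥ z) with z = 2.1320 → 0.017.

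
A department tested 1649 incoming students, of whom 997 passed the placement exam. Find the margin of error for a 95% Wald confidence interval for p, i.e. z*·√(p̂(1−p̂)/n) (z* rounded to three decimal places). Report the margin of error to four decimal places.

ME = 0.0236

p̂ = 997/1649 = 0.60461.
SE = √(p̂(1−p̂)/n) = √(0.239057/1649) = 0.012040.
For 95% confidence, z* = 1.960.
ME = 1.960·0.012040 = 0.0236.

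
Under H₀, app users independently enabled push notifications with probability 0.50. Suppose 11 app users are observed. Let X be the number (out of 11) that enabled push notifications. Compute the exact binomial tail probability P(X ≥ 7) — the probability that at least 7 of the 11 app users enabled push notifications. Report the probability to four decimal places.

X is binomial with n = 11 and p = 0.50.
P(X ≥ 7) = Σ_{j=7}^{11} C(11,j)·0.50^j·0.50^{11−j}.
= 0.161133 + 0.080566 + 0.026855 + 0.005371 + 0.000488 = 0.2744.

P = 0.2744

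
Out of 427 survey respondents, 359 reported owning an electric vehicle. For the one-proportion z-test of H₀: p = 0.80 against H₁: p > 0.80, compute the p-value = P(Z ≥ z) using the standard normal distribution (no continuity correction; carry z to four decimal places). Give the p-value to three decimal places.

The sample proportion is 359/427 = 0.84075.
Null standard error: √(0.80·0.20/427) = √0.000374707 = 0.019357.
Test statistic (full precision, shown to 4 dp): z = (359/427 − 0.80)/SE₀ ≈ 2.1051.
From the standard normal, P(Z ≥ z) = 0.018.

p-value = 0.018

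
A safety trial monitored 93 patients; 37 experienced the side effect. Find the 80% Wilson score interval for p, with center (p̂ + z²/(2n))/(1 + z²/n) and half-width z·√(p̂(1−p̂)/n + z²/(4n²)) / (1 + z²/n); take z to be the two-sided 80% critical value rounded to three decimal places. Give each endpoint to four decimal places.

(0.3351, 0.4641)

p̂ = 37/93 = 0.39785; z = 1.282, so z² = 1.643524.
1 + z²/n = 1.017672.
Adjusted center: (0.39785 + z²/(2n))/1.017672 = 0.39962.
Radicand: p̂(1−p̂)/n + z²/(4n²) = 0.002575971 + 0.000047506 = 0.002623477.
Half-width = z·√(radicand)/denom = 1.282·0.051220/1.017672 = 0.06452.
So the interval runs from 0.3351 to 0.4641.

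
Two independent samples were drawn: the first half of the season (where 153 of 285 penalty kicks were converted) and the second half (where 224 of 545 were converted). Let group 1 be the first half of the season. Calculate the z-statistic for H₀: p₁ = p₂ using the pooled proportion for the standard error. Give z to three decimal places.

z = 3.457

p̂₁ = 153/285 = 0.53684, p̂₂ = 224/545 = 0.41101.
Pooled p̂ = (153+224)/(285+545) = 377/830 = 0.45422.
SE = √[p̂(1−p̂)(1/n₁+1/n₂)] = √[0.45422·0.54578·(1/285+1/545)] ≈ 0.036397.
z = 0.12583/0.036397 = 3.457.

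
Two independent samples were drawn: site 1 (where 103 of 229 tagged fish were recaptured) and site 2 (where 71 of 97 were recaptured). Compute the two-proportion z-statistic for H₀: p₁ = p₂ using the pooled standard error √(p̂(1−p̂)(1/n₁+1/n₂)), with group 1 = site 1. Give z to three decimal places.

z = -4.669

p̂₁ = 103/229 = 0.44978, p̂₂ = 71/97 = 0.73196.
Pooled p̂ = (103+71)/(229+97) = 174/326 = 0.53374.
Pooled SE = √[0.2488615·0.01467609] ≈ 0.060434.
z = (p̂₁ − p̂₂)/SE = (0.44978 − 0.73196)/0.060434 = -0.28218/0.060434 = -4.669.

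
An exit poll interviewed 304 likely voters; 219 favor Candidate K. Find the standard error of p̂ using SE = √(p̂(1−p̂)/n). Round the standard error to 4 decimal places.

SE = 0.0257

Sample proportion p̂ = 219/304 = 0.72039.
p̂(1−p̂) = 0.201428.
SE = √(0.201428/304) = 0.0257.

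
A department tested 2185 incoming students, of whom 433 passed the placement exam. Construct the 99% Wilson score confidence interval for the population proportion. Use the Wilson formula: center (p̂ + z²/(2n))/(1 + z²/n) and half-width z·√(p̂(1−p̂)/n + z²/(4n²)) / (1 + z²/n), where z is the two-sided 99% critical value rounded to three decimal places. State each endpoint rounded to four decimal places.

Here p̂ = 433/2185 = 0.19817 and z = 2.576 (z² = 6.635776).
Denominator 1 + z²/n = 1 + 6.635776/2185 = 1.003037.
Center = (0.19817 + 0.001518)/1.003037 = 0.19908.
Radicand: p̂(1−p̂)/n + z²/(4n²) = 0.000072722 + 0.000000347 = 0.000073069.
Half-width = z·√(radicand)/denom = 2.576·0.008548/1.003037 = 0.02195.
So the interval runs from 0.1771 to 0.2210.

(0.1771, 0.2210)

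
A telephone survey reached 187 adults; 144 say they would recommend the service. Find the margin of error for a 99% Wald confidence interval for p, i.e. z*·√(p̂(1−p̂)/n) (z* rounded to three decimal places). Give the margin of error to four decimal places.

ME = 0.0793

p̂ = 144/187 = 0.77005.
Standard error of p̂: √(0.177071/187) = √0.000946904 = 0.030772.
For 99% confidence, z* = 2.576.
ME = 2.576·0.030772 = 0.0793.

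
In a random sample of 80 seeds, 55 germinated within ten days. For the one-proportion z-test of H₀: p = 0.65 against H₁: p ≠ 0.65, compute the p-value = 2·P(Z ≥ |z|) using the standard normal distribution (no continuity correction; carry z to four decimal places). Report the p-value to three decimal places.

p-value = 0.482

Sample proportion p̂ = 55/80 = 0.68750.
Under H₀, SE = √(p₀(1−p₀)/n) = √(0.65·0.35/80) = √0.002843750 = 0.053327.
z = (p̂ − p₀)/SE = (55/80 − 0.65)/0.053327 ≈ 0.7032.
p-value = 2·P(Z ≥ |z|) with z = 0.7032 → 0.482.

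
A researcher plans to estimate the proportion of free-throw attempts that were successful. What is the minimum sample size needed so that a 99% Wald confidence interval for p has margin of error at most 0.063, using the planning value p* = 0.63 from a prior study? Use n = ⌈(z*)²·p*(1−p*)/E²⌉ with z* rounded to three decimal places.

z* = 2.576 at the 99% level.
p*(1−p*) = 0.2331.
Required n before rounding: 6.635776 × 0.2331 / 0.063² = 389.720.
Rounding up, n = 390.

n = 390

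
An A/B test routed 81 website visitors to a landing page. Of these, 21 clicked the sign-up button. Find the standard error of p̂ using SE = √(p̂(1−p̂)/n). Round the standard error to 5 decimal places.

Sample proportion p̂ = 21/81 = 0.25926.
p̂(1−p̂) = 0.25926·0.74074 = 0.192044.
SE = √(0.192044/81) = 0.04869.

SE = 0.04869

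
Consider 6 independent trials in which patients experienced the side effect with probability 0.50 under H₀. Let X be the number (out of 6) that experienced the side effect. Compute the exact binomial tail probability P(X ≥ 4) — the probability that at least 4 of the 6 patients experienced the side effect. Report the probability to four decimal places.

P = 0.3438

X is binomial with n = 6 and p = 0.50.
P(X ≥ 4) = C(6,4)·0.50^4·0.50^2 + C(6,5)·0.50^5·0.50^1 + C(6,6)·0.50^6·0.50^0.
= 0.234375 + 0.093750 + 0.015625 = 0.3438.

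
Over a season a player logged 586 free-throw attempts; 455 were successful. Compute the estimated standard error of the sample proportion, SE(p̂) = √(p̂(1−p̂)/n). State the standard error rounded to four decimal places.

With x = 455 successes in n = 586, p̂ = 0.77645.
p̂(1−p̂) = 0.173575.
SE = √(0.173575/586) = √0.000296203 = 0.0172.

SE = 0.0172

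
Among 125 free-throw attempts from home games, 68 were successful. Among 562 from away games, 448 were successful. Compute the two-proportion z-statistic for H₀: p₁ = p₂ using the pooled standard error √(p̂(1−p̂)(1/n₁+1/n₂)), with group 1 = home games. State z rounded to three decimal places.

Sample proportions: p̂₁ = 68/125 = 0.54400 and p̂₂ = 448/562 = 0.79715.
Pooling: p̂ = 516/687 = 0.75109.
Pooled SE = √[0.1869530·0.00977936] ≈ 0.042758.
z = (p̂₁ − p̂₂)/SE = (0.54400 − 0.79715)/0.042758 = -0.25315/0.042758 = -5.921.

z = -5.921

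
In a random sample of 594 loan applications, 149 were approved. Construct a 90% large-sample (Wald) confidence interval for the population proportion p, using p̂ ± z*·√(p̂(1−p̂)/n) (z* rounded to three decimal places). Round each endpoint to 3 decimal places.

(0.222, 0.280)

With x = 149 successes in n = 594, p̂ = 0.25084.
Standard error of p̂: √(0.187920/594) = √0.000316364 = 0.017787.
z* = 1.645 at the 90% level.
Margin of error: 1.645 × 0.017787 = 0.02926.
So the interval runs from 0.222 to 0.280.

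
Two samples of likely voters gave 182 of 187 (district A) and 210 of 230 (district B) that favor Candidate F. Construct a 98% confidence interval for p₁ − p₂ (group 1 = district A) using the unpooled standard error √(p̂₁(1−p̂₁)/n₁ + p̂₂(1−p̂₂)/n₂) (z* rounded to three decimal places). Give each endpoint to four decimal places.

p̂₁ = 182/187 = 0.97326, p̂₂ = 210/230 = 0.91304; p̂₁ − p̂₂ = 0.06022.
Unpooled SE = √(p̂₁(1−p̂₁)/n₁ + p̂₂(1−p̂₂)/n₂) = √(0.000139161 + 0.000345196) = 0.022008.
z* = 2.326 at the 98% level. Margin of error = 0.05119.
CI: 0.06022 ± 0.05119 = (0.0090, 0.1114).

(0.0090, 0.1114)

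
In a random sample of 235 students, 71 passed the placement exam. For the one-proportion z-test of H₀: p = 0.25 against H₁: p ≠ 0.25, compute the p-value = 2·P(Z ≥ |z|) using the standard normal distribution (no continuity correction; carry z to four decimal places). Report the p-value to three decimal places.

p-value = 0.065

With x = 71 successes in n = 235, p̂ = 0.30213.
Null standard error: √(0.25·0.75/235) = √0.000797872 = 0.028247.
Test statistic (full precision, shown to 4 dp): z = (71/235 − 0.25)/SE₀ ≈ 1.8454.
p-value = 2·P(Z ≥ |z|) with z = 1.8454 → 0.065.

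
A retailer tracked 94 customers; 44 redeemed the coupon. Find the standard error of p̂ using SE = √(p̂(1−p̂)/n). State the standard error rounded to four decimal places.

SE = 0.0515

Sample proportion p̂ = 44/94 = 0.46809.
p̂(1−p̂) = 0.248982.
SE = √(0.248982/94) = √0.002648745 = 0.0515.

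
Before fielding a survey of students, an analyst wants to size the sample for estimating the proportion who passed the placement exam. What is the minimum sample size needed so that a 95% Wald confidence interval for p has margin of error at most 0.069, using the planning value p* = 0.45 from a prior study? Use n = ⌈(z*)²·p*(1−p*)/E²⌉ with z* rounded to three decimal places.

For 95% confidence, z* = 1.960.
p*(1−p*) = 0.2475.
Required n before rounding: 3.841600 × 0.2475 / 0.069² = 199.705.
Rounding up, n = 200.

n = 200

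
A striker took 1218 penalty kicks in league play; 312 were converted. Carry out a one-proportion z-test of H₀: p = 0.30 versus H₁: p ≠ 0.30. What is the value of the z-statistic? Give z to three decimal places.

z = -3.339

p̂ = 312/1218 = 0.25616.
SE₀ = √(0.30·0.70/1218) = 0.013131.
z = (0.25616 − 0.30)/0.013131 = -0.04384/0.013131 = -3.339.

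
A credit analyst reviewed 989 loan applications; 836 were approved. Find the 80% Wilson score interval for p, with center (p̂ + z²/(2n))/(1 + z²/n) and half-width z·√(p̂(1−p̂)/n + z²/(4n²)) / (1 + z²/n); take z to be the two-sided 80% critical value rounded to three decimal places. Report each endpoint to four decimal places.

(0.8300, 0.8595)

p̂ = 836/989 = 0.84530; z = 1.282, so z² = 1.643524.
1 + z²/n = 1.001662.
Center = (0.84530 + 0.000831)/1.001662 = 0.84473.
Radicand: p̂(1−p̂)/n + z²/(4n²) = 0.000132224 + 0.000000420 = 0.000132644.
Half-width = 1.282·√0.000132644/1.001662 = 0.01474.
So the interval runs from 0.8300 to 0.8595.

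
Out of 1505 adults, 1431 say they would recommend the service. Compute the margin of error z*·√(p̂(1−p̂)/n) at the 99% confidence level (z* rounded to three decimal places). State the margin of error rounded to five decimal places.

The sample proportion is 1431/1505 = 0.95083.
SE = √(p̂(1−p̂)/n) = √(0.046752/1505) = 0.005574.
z* = 2.576 at the 99% level.
Margin of error = z*·SE = 2.576 × 0.005574 = 0.01436.

ME = 0.01436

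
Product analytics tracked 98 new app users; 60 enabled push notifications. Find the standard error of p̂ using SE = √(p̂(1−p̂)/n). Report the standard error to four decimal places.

Sample proportion p̂ = 60/98 = 0.61224.
p̂(1−p̂) = 0.237402.
Dividing by n and taking the root: √0.002422469 = 0.0492.

SE = 0.0492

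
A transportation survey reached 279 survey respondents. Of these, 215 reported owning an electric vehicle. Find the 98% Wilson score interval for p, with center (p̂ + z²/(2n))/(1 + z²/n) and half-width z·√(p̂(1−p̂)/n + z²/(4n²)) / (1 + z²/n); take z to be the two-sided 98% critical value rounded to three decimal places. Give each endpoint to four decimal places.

Here p̂ = 215/279 = 0.77061 and z = 2.326 (z² = 5.410276).
1 + z²/n = 1.019392.
Center = (0.77061 + 0.009696)/1.019392 = 0.76546.
Radicand: p̂(1−p̂)/n + z²/(4n²) = 0.000633586 + 0.000017376 = 0.000650962.
Half-width = z·√(radicand)/denom = 2.326·0.025514/1.019392 = 0.05822.
So the interval runs from 0.7072 to 0.8237.

(0.7072, 0.8237)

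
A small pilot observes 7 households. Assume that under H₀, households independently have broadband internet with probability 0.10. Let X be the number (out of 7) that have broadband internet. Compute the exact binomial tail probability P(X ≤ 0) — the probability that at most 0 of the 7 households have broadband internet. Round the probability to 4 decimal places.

X ~ Binomial(n=7, p=0.10).
P(X ≤ 0) = C(7,0)·0.10^0·0.90^7.
= 0.478297 = 0.4783.

P = 0.4783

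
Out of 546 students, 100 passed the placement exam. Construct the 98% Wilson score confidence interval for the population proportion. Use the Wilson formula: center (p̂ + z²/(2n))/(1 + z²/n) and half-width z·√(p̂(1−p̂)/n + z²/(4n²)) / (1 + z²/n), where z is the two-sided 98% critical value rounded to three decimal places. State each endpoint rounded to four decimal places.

(0.1478, 0.2247)

p̂ = 100/546 = 0.18315; z = 2.326, so z² = 5.410276.
1 + z²/n = 1.009909.
Adjusted center: (0.18315 + z²/(2n))/1.009909 = 0.18626.
Radicand: p̂(1−p̂)/n + z²/(4n²) = 0.000274004 + 0.000004537 = 0.000278541.
Half-width = 2.326·√0.000278541/1.009909 = 0.03844.
Interval: 0.18626 ± 0.03844 → (0.1478, 0.2247).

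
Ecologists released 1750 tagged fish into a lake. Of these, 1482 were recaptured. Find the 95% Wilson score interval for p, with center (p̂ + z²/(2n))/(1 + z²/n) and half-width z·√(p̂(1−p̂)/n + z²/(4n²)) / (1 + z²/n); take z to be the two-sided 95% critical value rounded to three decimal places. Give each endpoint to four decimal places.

Here p̂ = 1482/1750 = 0.84686 and z = 1.960 (z² = 3.841600).
Denominator 1 + z²/n = 1 + 3.841600/1750 = 1.002195.
Center = (0.84686 + 0.001098)/1.002195 = 0.84610.
Radicand: p̂(1−p̂)/n + z²/(4n²) = 0.000074109 + 0.000000314 = 0.000074423.
Half-width = z·√(radicand)/denom = 1.960·0.008627/1.002195 = 0.01687.
Interval: 0.84610 ± 0.01687 → (0.8292, 0.8630).

(0.8292, 0.8630)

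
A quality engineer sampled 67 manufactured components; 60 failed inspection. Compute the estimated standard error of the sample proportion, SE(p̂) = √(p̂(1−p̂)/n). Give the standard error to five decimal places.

With x = 60 successes in n = 67, p̂ = 0.89552.
p̂(1−p̂) = 0.89552·0.10448 = 0.093564.
SE = √(0.093564/67) = √0.001396478 = 0.03737.

SE = 0.03737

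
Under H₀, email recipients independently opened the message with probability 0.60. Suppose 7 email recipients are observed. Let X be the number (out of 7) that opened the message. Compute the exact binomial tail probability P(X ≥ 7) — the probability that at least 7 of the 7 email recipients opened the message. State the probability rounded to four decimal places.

P = 0.0280

X ~ Binomial(n=7, p=0.60).
P(X ≥ 7) = C(7,7)·0.60^7·0.40^0.
= 0.027994 = 0.0280.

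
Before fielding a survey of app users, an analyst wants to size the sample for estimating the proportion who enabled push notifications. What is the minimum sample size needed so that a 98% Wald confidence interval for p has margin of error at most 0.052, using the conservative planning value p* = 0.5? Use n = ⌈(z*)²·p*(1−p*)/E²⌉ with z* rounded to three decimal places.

z* = 2.326 at the 98% level.
p*(1−p*) = 0.50·0.50 = 0.2500.
Required n before rounding: 5.410276 × 0.2500 / 0.052² = 500.210.
Rounding up, n = 501.

n = 501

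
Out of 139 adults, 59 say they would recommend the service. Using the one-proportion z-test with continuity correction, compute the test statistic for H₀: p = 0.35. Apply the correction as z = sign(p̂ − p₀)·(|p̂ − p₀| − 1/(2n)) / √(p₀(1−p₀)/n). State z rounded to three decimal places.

z = 1.752

Sample proportion p̂ = 59/139 = 0.42446. p̂ − p₀ = 0.074460.
1/(2n) = 0.003597.
Corrected numerator: |0.074460| − 0.003597 = 0.070863.
Under H₀, SE = √(p₀(1−p₀)/n) = √(0.35·0.65/139) = √0.001636691 = 0.040456.
z = (+)0.070863/0.040456 = 1.752.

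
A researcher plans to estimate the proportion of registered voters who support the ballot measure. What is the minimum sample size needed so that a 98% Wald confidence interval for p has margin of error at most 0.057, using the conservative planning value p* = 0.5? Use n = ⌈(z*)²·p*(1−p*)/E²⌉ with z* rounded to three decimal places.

The 98% critical value is z* = 2.326.
p*(1−p*) = 0.2500.
Required n before rounding: 5.410276 × 0.2500 / 0.057² = 416.303.
Rounding up, n = 417.

n = 417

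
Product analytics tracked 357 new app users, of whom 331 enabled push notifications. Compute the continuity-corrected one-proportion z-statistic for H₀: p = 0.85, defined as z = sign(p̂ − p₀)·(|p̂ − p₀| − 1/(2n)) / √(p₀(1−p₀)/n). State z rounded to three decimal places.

z = 4.009

The sample proportion is 331/357 = 0.92717. p̂ − p₀ = 0.077171.
Continuity correction 1/(2n) = 1/714 = 0.001401.
Corrected numerator: |0.077171| − 0.001401 = 0.075770.
Null standard error: √(0.85·0.15/357) = √0.000357143 = 0.018898.
z = +0.075770/0.018898 = 4.009.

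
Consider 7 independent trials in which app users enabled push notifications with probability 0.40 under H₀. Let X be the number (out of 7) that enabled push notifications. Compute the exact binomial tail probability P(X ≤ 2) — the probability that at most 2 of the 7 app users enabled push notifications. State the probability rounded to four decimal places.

X ~ Binomial(n=7, p=0.40).
P(X ≤ 2) = C(7,0)·0.40^0·0.60^7 + C(7,1)·0.40^1·0.60^6 + C(7,2)·0.40^2·0.60^5.
= 0.027994 + 0.130637 + 0.261274 = 0.4199.

P = 0.4199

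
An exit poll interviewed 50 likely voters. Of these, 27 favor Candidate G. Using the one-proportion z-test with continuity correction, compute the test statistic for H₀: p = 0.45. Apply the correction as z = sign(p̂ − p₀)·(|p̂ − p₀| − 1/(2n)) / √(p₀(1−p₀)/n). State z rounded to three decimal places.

z = 1.137

p̂ = 27/50 = 0.54000. p̂ − p₀ = 0.090000.
Continuity correction 1/(2n) = 1/100 = 0.010000.
Corrected numerator: |0.090000| − 0.010000 = 0.080000.
SE₀ = √(0.45·0.55/50) = 0.070356.
z = +0.080000/0.070356 = 1.137.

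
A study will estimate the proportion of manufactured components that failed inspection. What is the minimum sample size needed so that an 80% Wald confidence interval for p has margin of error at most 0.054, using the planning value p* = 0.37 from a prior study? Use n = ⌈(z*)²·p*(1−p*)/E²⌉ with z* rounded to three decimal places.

n = 132

z* = 1.282 at the 80% level.
p*(1−p*) = 0.37·0.63 = 0.2331.
Required n before rounding: 1.643524 × 0.2331 / 0.054² = 131.380.
Rounding up, n = 132.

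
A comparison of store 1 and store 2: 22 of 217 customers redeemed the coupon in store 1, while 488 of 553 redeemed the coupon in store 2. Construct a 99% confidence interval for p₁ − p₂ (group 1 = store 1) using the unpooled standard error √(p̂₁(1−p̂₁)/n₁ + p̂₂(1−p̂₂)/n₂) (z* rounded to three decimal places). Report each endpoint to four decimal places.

p̂₁ = 22/217 = 0.10138, p̂₂ = 488/553 = 0.88246; p̂₁ − p̂₂ = -0.78108.
Unpooled SE = √(p̂₁(1−p̂₁)/n₁ + p̂₂(1−p̂₂)/n₂) = √(0.000419834 + 0.000187568) = 0.024646.
For 99% confidence, z* = 2.576. Margin of error = 0.06349.
Interval: -0.78108 ± 0.06349 → (-0.8446, -0.7176).

(-0.8446, -0.7176)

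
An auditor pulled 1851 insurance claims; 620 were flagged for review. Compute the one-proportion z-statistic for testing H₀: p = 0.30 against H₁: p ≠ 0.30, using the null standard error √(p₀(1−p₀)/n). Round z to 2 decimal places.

z = 3.28

p̂ = 620/1851 = 0.33495.
Under H₀, SE = √(p₀(1−p₀)/n) = √(0.30·0.70/1851) = √0.000113452 = 0.010651.
z = (p̂ − p₀)/SE = (0.33495 − 0.30)/0.010651 = 3.28.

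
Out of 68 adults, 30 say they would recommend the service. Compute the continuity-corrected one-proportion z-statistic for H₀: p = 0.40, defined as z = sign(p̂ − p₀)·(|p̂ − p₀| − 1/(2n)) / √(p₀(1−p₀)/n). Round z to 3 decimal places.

z = 0.569

The sample proportion is 30/68 = 0.44118. p̂ − p₀ = 0.041176.
Continuity correction 1/(2n) = 1/136 = 0.007353.
Corrected numerator: |0.041176| − 0.007353 = 0.033823.
Null standard error: √(0.40·0.60/68) = √0.003529412 = 0.059409.
z = (+)0.033823/0.059409 = 0.569.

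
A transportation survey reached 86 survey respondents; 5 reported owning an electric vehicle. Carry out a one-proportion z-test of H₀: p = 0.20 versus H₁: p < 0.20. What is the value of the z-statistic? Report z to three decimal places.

The sample proportion is 5/86 = 0.05814.
Null standard error: √(0.20·0.80/86) = √0.001860465 = 0.043133.
Test statistic: z = -0.14186/0.043133 = -3.289.

z = -3.289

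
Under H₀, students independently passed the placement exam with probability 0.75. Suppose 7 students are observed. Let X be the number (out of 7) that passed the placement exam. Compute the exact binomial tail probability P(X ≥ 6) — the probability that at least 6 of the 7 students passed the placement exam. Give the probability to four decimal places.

P = 0.4449

X is binomial with n = 7 and p = 0.75.
P(X ≥ 6) = C(7,6)·0.75^6·0.25^1 + C(7,7)·0.75^7·0.25^0.
= 0.311462 + 0.133484 = 0.4449.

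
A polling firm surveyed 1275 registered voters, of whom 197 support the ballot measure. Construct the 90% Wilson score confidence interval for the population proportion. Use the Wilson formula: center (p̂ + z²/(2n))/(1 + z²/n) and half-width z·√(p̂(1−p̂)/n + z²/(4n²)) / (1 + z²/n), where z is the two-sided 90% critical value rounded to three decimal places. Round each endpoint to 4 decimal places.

(0.1386, 0.1719)

p̂ = 197/1275 = 0.15451; z = 1.645, so z² = 2.706025.
Denominator 1 + z²/n = 1 + 2.706025/1275 = 1.002122.
Adjusted center: (0.15451 + z²/(2n))/1.002122 = 0.15524.
Radicand: p̂(1−p̂)/n + z²/(4n²) = 0.000102460 + 0.000000416 = 0.000102876.
Half-width = 1.645·√0.000102876/1.002122 = 0.01665.
CI: 0.15524 ± 0.01665 = (0.1386, 0.1719).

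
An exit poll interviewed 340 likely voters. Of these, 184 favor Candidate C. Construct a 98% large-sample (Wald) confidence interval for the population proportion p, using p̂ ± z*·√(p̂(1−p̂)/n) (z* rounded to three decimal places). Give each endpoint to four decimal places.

(0.4783, 0.6040)

Sample proportion p̂ = 184/340 = 0.54118.
Standard error of p̂: √(0.248304/340) = √0.000730307 = 0.027024.
For 98% confidence, z* = 2.326.
Margin of error: 2.326 × 0.027024 = 0.06286.
CI: 0.54118 ± 0.06286 = (0.4783, 0.6040).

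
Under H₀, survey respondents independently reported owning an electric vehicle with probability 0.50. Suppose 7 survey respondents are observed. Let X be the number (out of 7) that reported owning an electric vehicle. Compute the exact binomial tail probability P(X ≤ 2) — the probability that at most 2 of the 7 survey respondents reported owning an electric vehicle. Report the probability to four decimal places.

P = 0.2266

X is binomial with n = 7 and p = 0.50.
P(X ≤ 2) = C(7,0)·0.50^0·0.50^7 + C(7,1)·0.50^1·0.50^6 + C(7,2)·0.50^2·0.50^5.
= 0.007812 + 0.054688 + 0.164062 = 0.2266.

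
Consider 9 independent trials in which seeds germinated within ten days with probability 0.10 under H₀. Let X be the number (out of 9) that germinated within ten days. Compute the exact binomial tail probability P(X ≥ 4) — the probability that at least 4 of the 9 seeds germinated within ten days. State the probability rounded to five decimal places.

P = 0.00833

X is binomial with n = 9 and p = 0.10.
P(X ≥ 4) = Σ_{j=4}^{9} C(9,j)·0.10^j·0.90^{9−j}.
= 0.007440 + 0.000827 + 0.000061 + 0.000003 + 0.000000 + 0.000000 = 0.00833.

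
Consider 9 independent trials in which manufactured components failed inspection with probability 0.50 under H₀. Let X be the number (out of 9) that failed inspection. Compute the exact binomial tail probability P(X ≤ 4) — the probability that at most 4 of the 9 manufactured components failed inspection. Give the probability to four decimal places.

P = 0.5000

X ~ Binomial(n=9, p=0.50).
P(X ≤ 4) = Σ_{j=0}^{4} C(9,j)·0.50^j·0.50^{9−j}.
= 0.001953 + 0.017578 + 0.070312 + 0.164062 + 0.246094 = 0.5000.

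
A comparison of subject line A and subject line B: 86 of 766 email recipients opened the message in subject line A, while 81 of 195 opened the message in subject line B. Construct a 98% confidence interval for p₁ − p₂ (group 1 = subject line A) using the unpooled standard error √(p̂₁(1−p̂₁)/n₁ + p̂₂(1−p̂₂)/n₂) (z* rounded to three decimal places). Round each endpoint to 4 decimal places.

p̂₁ = 0.11227, p̂₂ = 0.41538, so the observed difference is -0.30311.
SE = √(0.000130113 + 0.001245335) = √0.001375448 = 0.037087.
For 98% confidence, z* = 2.326. Margin of error = 0.08626.
Interval: -0.30311 ± 0.08626 → (-0.3894, -0.2168).

(-0.3894, -0.2168)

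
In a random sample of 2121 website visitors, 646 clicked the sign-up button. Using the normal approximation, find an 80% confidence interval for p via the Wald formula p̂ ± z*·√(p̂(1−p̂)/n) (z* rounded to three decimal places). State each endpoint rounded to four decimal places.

p̂ = 646/2121 = 0.30457.
SE = √(p̂(1−p̂)/n) = √(0.211808/2121) = 0.009993.
The 80% critical value is z* = 1.282.
Margin = 1.282·0.009993 = 0.01281.
So the interval runs from 0.2918 to 0.3174.

(0.2918, 0.3174)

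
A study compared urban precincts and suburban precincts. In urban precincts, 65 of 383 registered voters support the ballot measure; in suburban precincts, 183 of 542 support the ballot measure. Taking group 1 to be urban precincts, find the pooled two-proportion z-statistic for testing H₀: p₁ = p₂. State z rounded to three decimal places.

z = -5.679

p̂₁ = 65/383 = 0.16971, p̂₂ = 183/542 = 0.33764.
Pooling: p̂ = 248/925 = 0.26811.
SE = √[p̂(1−p̂)(1/n₁+1/n₂)] = √[0.26811·0.73189·(1/383+1/542)] ≈ 0.029570.
z = -0.16793/0.029570 = -5.679.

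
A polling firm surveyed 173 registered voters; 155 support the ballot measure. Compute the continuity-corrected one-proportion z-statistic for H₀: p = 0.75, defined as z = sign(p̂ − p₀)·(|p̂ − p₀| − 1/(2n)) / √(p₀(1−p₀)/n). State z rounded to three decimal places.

Sample proportion p̂ = 155/173 = 0.89595. p̂ − p₀ = 0.145954.
Continuity correction 1/(2n) = 1/346 = 0.002890.
Corrected numerator: |0.145954| − 0.002890 = 0.143064.
Null standard error: √(0.75·0.25/173) = √0.001083815 = 0.032921.
z = +0.143064/0.032921 = 4.346.

z = 4.346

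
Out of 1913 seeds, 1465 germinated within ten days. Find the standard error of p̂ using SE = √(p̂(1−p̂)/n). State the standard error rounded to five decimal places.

SE = 0.00968

p̂ = 1465/1913 = 0.76581.
p̂(1−p̂) = 0.179345.
Dividing by n and taking the root: √0.000093751 = 0.00968.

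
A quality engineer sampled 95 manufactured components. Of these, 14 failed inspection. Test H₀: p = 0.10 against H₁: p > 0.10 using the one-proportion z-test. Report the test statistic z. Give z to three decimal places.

z = 1.539

Sample proportion p̂ = 14/95 = 0.14737.
SE₀ = √(0.10·0.90/95) = 0.030779.
Test statistic: z = 0.04737/0.030779 = 1.539.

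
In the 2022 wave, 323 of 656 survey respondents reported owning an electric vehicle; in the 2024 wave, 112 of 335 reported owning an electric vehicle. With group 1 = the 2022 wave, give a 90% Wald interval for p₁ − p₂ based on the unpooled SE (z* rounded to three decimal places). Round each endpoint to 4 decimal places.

p̂₁ = 0.49238, p̂₂ = 0.33433, so the observed difference is 0.15805.
Unpooled SE = √(p̂₁(1−p̂₁)/n₁ + p̂₂(1−p̂₂)/n₂) = √(0.000381009 + 0.000664337) = 0.032332.
For 90% confidence, z* = 1.645. Margin of error = 0.05319.
CI: 0.15805 ± 0.05319 = (0.1049, 0.2112).

(0.1049, 0.2112)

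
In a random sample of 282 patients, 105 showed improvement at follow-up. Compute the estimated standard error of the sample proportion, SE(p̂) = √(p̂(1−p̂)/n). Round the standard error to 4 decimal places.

The sample proportion is 105/282 = 0.37234.
p̂(1−p̂) = 0.37234·0.62766 = 0.233703.
SE = √(0.233703/282) = 0.0288.

SE = 0.0288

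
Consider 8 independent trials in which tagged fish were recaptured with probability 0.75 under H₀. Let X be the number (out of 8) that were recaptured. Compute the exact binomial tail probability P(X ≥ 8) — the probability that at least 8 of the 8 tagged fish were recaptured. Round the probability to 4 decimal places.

X is binomial with n = 8 and p = 0.75.
P(X ≥ 8) = C(8,8)·0.75^8·0.25^0.
= 0.100113 = 0.1001.

P = 0.1001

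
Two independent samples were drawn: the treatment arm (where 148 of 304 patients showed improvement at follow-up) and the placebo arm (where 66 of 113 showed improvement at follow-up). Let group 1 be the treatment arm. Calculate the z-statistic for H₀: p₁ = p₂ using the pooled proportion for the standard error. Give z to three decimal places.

z = -1.766

Sample proportions: p̂₁ = 148/304 = 0.48684 and p̂₂ = 66/113 = 0.58407.
Pooling: p̂ = 214/417 = 0.51319.
SE = √[p̂(1−p̂)(1/n₁+1/n₂)] = √[0.51319·0.48681·(1/304+1/113)] ≈ 0.055069.
z = -0.09723/0.055069 = -1.766.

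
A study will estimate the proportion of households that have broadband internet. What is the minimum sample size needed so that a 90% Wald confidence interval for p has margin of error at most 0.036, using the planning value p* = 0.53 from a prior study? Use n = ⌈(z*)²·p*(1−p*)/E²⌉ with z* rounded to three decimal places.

z* = 1.645 at the 90% level.
p*(1−p*) = 0.53·0.47 = 0.2491.
Required n before rounding: 2.706025 × 0.2491 / 0.036² = 520.116.
Rounding up, n = 521.

n = 521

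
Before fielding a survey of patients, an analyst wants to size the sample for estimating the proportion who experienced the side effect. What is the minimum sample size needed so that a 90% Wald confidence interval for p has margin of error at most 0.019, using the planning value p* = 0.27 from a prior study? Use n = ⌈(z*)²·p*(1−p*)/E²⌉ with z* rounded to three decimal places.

n = 1478

For 90% confidence, z* = 1.645.
p*(1−p*) = 0.1971.
(z*)²·p*(1−p*)/E² = 2.706025·0.1971/0.000361 = 1477.445.
Rounding up, n = 1478.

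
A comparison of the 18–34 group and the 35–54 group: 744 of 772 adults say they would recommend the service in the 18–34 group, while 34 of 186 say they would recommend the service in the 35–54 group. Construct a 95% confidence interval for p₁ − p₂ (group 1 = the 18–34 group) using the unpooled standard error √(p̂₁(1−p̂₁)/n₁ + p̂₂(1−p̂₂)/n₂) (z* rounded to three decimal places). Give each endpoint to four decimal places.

(0.7238, 0.8380)

p̂₁ = 744/772 = 0.96373, p̂₂ = 34/186 = 0.18280; p̂₁ − p̂₂ = 0.78093.
SE = √(0.000045277 + 0.000803126) = √0.000848403 = 0.029127.
z* = 1.960 at the 95% level. Margin = 1.960·0.029127 = 0.05709.
So the interval runs from 0.7238 to 0.8380.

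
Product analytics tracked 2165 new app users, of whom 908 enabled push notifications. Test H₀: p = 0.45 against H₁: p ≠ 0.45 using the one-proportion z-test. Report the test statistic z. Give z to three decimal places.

Sample proportion p̂ = 908/2165 = 0.41940.
SE₀ = √(0.45·0.55/2165) = 0.010692.
Test statistic: z = -0.03060/0.010692 = -2.862.

z = -2.862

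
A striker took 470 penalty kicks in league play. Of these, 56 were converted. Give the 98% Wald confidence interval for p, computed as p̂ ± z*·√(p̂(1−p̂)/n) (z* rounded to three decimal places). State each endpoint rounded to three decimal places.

The sample proportion is 56/470 = 0.11915.
SE(p̂) = √(0.11915·0.88085/470) = 0.014943.
For 98% confidence, z* = 2.326.
Margin of error: 2.326 × 0.014943 = 0.03476.
So the interval runs from 0.084 to 0.154.

(0.084, 0.154)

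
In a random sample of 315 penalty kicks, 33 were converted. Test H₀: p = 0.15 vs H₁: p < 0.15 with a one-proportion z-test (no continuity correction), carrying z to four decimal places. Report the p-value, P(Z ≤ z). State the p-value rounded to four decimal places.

Sample proportion p̂ = 33/315 = 0.10476.
SE₀ = √(0.15·0.85/315) = 0.020119.
z = (p̂ − p₀)/SE = (33/315 − 0.15)/0.020119 ≈ -2.2486.
From the standard normal, P(Z ≤ z) = 0.0123.

p-value = 0.0123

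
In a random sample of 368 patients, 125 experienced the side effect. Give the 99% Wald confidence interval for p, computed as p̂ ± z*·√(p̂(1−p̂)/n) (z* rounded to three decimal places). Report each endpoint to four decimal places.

(0.2761, 0.4033)

Sample proportion p̂ = 125/368 = 0.33967.
SE(p̂) = √(0.33967·0.66033/368) = 0.024688.
The 99% critical value is z* = 2.576.
Margin of error: 2.576 × 0.024688 = 0.06360.
So the interval runs from 0.2761 to 0.4033.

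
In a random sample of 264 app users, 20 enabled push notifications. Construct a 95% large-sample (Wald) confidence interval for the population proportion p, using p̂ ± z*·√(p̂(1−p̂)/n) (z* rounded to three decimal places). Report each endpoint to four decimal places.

The sample proportion is 20/264 = 0.07576.
Standard error of p̂: √(0.070018/264) = √0.000265221 = 0.016286.
For 95% confidence, z* = 1.960.
Margin of error: 1.960 × 0.016286 = 0.03192.
CI: 0.07576 ± 0.03192 = (0.0438, 0.1077).

(0.0438, 0.1077)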